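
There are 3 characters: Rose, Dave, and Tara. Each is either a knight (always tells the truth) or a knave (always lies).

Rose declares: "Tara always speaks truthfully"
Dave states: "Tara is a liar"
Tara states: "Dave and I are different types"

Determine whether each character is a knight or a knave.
Rose is a knight.
Dave is a knave.
Tara is a knight.

Verification:
- Rose (knight) says "Tara always speaks truthfully" - this is TRUE because Tara is a knight.
- Dave (knave) says "Tara is a liar" - this is FALSE (a lie) because Tara is a knight.
- Tara (knight) says "Dave and I are different types" - this is TRUE because Tara is a knight and Dave is a knave.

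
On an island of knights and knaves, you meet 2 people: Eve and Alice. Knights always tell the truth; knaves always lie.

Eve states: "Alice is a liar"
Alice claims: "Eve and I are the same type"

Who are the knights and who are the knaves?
Eve is a knight.
Alice is a knave.

Verification:
- Eve (knight) says "Alice is a liar" - this is TRUE because Alice is a knave.
- Alice (knave) says "Eve and I are the same type" - this is FALSE (a lie) because Alice is a knave and Eve is a knight.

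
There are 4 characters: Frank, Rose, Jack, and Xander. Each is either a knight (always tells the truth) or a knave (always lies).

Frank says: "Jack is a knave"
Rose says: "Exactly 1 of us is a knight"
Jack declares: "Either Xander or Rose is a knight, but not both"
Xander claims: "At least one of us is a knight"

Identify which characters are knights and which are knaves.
Frank is a knave.
Rose is a knave.
Jack is a knight.
Xander is a knight.

Verification:
- Frank (knave) says "Jack is a knave" - this is FALSE (a lie) because Jack is a knight.
- Rose (knave) says "Exactly 1 of us is a knight" - this is FALSE (a lie) because there are 2 knights.
- Jack (knight) says "Either Xander or Rose is a knight, but not both" - this is TRUE because Xander is a knight and Rose is a knave.
- Xander (knight) says "At least one of us is a knight" - this is TRUE because Jack and Xander are knights.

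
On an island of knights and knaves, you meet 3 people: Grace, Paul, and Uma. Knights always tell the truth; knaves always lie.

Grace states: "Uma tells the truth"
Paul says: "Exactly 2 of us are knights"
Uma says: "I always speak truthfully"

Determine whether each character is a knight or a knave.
Grace is a knave.
Paul is a knave.
Uma is a knave.

Verification:
- Grace (knave) says "Uma tells the truth" - this is FALSE (a lie) because Uma is a knave.
- Paul (knave) says "Exactly 2 of us are knights" - this is FALSE (a lie) because there are 0 knights.
- Uma (knave) says "I always speak truthfully" - this is FALSE (a lie) because Uma is a knave.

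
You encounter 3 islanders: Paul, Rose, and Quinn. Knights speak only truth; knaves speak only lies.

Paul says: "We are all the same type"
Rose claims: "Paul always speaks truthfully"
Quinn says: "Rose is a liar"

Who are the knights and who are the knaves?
Paul is a knave.
Rose is a knave.
Quinn is a knight.

Verification:
- Paul (knave) says "We are all the same type" - this is FALSE (a lie) because Quinn is a knight and Paul and Rose are knaves.
- Rose (knave) says "Paul always speaks truthfully" - this is FALSE (a lie) because Paul is a knave.
- Quinn (knight) says "Rose is a liar" - this is TRUE because Rose is a knave.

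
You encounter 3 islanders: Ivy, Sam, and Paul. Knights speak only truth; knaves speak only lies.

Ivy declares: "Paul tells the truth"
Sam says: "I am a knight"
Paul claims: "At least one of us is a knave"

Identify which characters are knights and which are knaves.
Ivy is a knight.
Sam is a knave.
Paul is a knight.

Verification:
- Ivy (knight) says "Paul tells the truth" - this is TRUE because Paul is a knight.
- Sam (knave) says "I am a knight" - this is FALSE (a lie) because Sam is a knave.
- Paul (knight) says "At least one of us is a knave" - this is TRUE because Sam is a knave.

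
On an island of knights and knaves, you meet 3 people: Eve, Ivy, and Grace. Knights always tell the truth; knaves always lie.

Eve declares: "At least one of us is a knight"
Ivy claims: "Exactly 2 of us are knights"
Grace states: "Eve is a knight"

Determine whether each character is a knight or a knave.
Eve is a knave.
Ivy is a knave.
Grace is a knave.

Verification:
- Eve (knave) says "At least one of us is a knight" - this is FALSE (a lie) because no one is a knight.
- Ivy (knave) says "Exactly 2 of us are knights" - this is FALSE (a lie) because there are 0 knights.
- Grace (knave) says "Eve is a knight" - this is FALSE (a lie) because Eve is a knave.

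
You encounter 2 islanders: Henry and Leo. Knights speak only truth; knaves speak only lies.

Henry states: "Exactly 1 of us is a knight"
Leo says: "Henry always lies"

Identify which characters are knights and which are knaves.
Henry is a knight.
Leo is a knave.

Verification:
- Henry (knight) says "Exactly 1 of us is a knight" - this is TRUE because there are 1 knights.
- Leo (knave) says "Henry always lies" - this is FALSE (a lie) because Henry is a knight.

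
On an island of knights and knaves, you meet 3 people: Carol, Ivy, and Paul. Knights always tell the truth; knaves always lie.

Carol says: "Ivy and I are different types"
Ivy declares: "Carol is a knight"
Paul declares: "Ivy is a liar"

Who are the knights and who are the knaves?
Carol is a knave.
Ivy is a knave.
Paul is a knight.

Verification:
- Carol (knave) says "Ivy and I are different types" - this is FALSE (a lie) because Carol is a knave and Ivy is a knave.
- Ivy (knave) says "Carol is a knight" - this is FALSE (a lie) because Carol is a knave.
- Paul (knight) says "Ivy is a liar" - this is TRUE because Ivy is a knave.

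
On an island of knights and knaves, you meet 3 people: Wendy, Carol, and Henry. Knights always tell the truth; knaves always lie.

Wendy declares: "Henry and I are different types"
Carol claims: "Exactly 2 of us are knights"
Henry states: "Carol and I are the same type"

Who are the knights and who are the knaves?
Wendy is a knight.
Carol is a knight.
Henry is a knave.

Verification:
- Wendy (knight) says "Henry and I are different types" - this is TRUE because Wendy is a knight and Henry is a knave.
- Carol (knight) says "Exactly 2 of us are knights" - this is TRUE because there are 2 knights.
- Henry (knave) says "Carol and I are the same type" - this is FALSE (a lie) because Henry is a knave and Carol is a knight.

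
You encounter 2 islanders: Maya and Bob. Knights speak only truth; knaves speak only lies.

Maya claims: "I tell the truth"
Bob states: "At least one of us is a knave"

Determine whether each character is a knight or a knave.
Maya is a knave.
Bob is a knight.

Verification:
- Maya (knave) says "I tell the truth" - this is FALSE (a lie) because Maya is a knave.
- Bob (knight) says "At least one of us is a knave" - this is TRUE because Maya is a knave.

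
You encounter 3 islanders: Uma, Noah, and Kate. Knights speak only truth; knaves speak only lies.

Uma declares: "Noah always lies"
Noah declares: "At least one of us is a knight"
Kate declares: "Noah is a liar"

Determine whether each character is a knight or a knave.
Uma is a knave.
Noah is a knight.
Kate is a knave.

Verification:
- Uma (knave) says "Noah always lies" - this is FALSE (a lie) because Noah is a knight.
- Noah (knight) says "At least one of us is a knight" - this is TRUE because Noah is a knight.
- Kate (knave) says "Noah is a liar" - this is FALSE (a lie) because Noah is a knight.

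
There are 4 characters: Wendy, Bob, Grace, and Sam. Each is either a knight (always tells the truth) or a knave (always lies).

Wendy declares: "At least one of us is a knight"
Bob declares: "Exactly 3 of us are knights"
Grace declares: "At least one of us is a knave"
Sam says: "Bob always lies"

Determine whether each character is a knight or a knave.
Wendy is a knight.
Bob is a knight.
Grace is a knight.
Sam is a knave.

Verification:
- Wendy (knight) says "At least one of us is a knight" - this is TRUE because Wendy, Bob, and Grace are knights.
- Bob (knight) says "Exactly 3 of us are knights" - this is TRUE because there are 3 knights.
- Grace (knight) says "At least one of us is a knave" - this is TRUE because Sam is a knave.
- Sam (knave) says "Bob always lies" - this is FALSE (a lie) because Bob is a knight.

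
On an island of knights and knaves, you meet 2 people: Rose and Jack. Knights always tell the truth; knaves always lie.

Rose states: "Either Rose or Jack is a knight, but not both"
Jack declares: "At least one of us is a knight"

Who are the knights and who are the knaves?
Rose is a knave.
Jack is a knave.

Verification:
- Rose (knave) says "Either Rose or Jack is a knight, but not both" - this is FALSE (a lie) because Rose is a knave and Jack is a knave.
- Jack (knave) says "At least one of us is a knight" - this is FALSE (a lie) because no one is a knight.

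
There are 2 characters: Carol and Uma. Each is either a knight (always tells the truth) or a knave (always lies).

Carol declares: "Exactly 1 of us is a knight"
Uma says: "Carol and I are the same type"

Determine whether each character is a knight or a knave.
Carol is a knight.
Uma is a knave.

Verification:
- Carol (knight) says "Exactly 1 of us is a knight" - this is TRUE because there are 1 knights.
- Uma (knave) says "Carol and I are the same type" - this is FALSE (a lie) because Uma is a knave and Carol is a knight.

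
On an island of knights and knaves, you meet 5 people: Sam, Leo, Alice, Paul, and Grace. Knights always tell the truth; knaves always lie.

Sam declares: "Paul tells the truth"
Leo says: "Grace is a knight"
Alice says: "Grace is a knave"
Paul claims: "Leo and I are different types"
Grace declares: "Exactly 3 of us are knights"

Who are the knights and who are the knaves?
Sam is a knave.
Leo is a knave.
Alice is a knight.
Paul is a knave.
Grace is a knave.

Verification:
- Sam (knave) says "Paul tells the truth" - this is FALSE (a lie) because Paul is a knave.
- Leo (knave) says "Grace is a knight" - this is FALSE (a lie) because Grace is a knave.
- Alice (knight) says "Grace is a knave" - this is TRUE because Grace is a knave.
- Paul (knave) says "Leo and I are different types" - this is FALSE (a lie) because Paul is a knave and Leo is a knave.
- Grace (knave) says "Exactly 3 of us are knights" - this is FALSE (a lie) because there are 1 knights.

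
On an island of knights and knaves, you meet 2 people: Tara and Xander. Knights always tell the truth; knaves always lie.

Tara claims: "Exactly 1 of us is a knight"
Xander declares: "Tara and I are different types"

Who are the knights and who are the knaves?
Tara is a knave.
Xander is a knave.

Verification:
- Tara (knave) says "Exactly 1 of us is a knight" - this is FALSE (a lie) because there are 0 knights.
- Xander (knave) says "Tara and I are different types" - this is FALSE (a lie) because Xander is a knave and Tara is a knave.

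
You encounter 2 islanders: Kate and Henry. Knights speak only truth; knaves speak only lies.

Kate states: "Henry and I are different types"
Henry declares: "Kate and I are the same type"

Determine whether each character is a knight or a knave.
Kate is a knight.
Henry is a knave.

Verification:
- Kate (knight) says "Henry and I are different types" - this is TRUE because Kate is a knight and Henry is a knave.
- Henry (knave) says "Kate and I are the same type" - this is FALSE (a lie) because Henry is a knave and Kate is a knight.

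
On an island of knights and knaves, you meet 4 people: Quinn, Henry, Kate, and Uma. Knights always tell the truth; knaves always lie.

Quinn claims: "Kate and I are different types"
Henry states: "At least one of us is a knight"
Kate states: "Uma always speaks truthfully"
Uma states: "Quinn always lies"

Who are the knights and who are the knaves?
Quinn is a knight.
Henry is a knight.
Kate is a knave.
Uma is a knave.

Verification:
- Quinn (knight) says "Kate and I are different types" - this is TRUE because Quinn is a knight and Kate is a knave.
- Henry (knight) says "At least one of us is a knight" - this is TRUE because Quinn and Henry are knights.
- Kate (knave) says "Uma always speaks truthfully" - this is FALSE (a lie) because Uma is a knave.
- Uma (knave) says "Quinn always lies" - this is FALSE (a lie) because Quinn is a knight.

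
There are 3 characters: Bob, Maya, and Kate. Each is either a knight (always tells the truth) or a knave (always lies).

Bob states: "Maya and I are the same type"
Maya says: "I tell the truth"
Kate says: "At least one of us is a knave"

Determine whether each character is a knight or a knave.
Bob is a knave.
Maya is a knight.
Kate is a knight.

Verification:
- Bob (knave) says "Maya and I are the same type" - this is FALSE (a lie) because Bob is a knave and Maya is a knight.
- Maya (knight) says "I tell the truth" - this is TRUE because Maya is a knight.
- Kate (knight) says "At least one of us is a knave" - this is TRUE because Bob is a knave.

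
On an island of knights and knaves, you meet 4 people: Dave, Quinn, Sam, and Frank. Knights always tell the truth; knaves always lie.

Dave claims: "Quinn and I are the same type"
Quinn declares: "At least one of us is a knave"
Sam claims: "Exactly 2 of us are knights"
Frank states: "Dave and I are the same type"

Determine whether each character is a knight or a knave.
Dave is a knight.
Quinn is a knight.
Sam is a knave.
Frank is a knight.

Verification:
- Dave (knight) says "Quinn and I are the same type" - this is TRUE because Dave is a knight and Quinn is a knight.
- Quinn (knight) says "At least one of us is a knave" - this is TRUE because Sam is a knave.
- Sam (knave) says "Exactly 2 of us are knights" - this is FALSE (a lie) because there are 3 knights.
- Frank (knight) says "Dave and I are the same type" - this is TRUE because Frank is a knight and Dave is a knight.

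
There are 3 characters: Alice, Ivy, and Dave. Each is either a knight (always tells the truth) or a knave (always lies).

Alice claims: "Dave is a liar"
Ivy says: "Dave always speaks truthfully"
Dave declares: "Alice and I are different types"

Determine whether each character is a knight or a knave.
Alice is a knave.
Ivy is a knight.
Dave is a knight.

Verification:
- Alice (knave) says "Dave is a liar" - this is FALSE (a lie) because Dave is a knight.
- Ivy (knight) says "Dave always speaks truthfully" - this is TRUE because Dave is a knight.
- Dave (knight) says "Alice and I are different types" - this is TRUE because Dave is a knight and Alice is a knave.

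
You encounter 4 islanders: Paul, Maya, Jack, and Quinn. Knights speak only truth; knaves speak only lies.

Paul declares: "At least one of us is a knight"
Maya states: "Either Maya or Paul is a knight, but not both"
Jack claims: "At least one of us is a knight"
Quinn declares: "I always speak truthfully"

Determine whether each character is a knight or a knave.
Paul is a knave.
Maya is a knave.
Jack is a knave.
Quinn is a knave.

Verification:
- Paul (knave) says "At least one of us is a knight" - this is FALSE (a lie) because no one is a knight.
- Maya (knave) says "Either Maya or Paul is a knight, but not both" - this is FALSE (a lie) because Maya is a knave and Paul is a knave.
- Jack (knave) says "At least one of us is a knight" - this is FALSE (a lie) because no one is a knight.
- Quinn (knave) says "I always speak truthfully" - this is FALSE (a lie) because Quinn is a knave.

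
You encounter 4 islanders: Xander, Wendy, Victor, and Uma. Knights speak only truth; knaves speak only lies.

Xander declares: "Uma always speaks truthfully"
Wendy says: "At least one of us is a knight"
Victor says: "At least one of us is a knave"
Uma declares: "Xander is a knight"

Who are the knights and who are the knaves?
Xander is a knave.
Wendy is a knight.
Victor is a knight.
Uma is a knave.

Verification:
- Xander (knave) says "Uma always speaks truthfully" - this is FALSE (a lie) because Uma is a knave.
- Wendy (knight) says "At least one of us is a knight" - this is TRUE because Wendy and Victor are knights.
- Victor (knight) says "At least one of us is a knave" - this is TRUE because Xander and Uma are knaves.
- Uma (knave) says "Xander is a knight" - this is FALSE (a lie) because Xander is a knave.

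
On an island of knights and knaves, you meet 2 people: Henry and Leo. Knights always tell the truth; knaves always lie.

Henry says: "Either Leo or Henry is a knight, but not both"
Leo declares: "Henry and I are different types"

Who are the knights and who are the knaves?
Henry is a knave.
Leo is a knave.

Verification:
- Henry (knave) says "Either Leo or Henry is a knight, but not both" - this is FALSE (a lie) because Leo is a knave and Henry is a knave.
- Leo (knave) says "Henry and I are different types" - this is FALSE (a lie) because Leo is a knave and Henry is a knave.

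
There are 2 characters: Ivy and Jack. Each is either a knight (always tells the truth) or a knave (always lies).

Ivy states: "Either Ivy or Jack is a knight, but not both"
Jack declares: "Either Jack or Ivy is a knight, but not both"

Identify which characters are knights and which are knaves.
Ivy is a knave.
Jack is a knave.

Verification:
- Ivy (knave) says "Either Ivy or Jack is a knight, but not both" - this is FALSE (a lie) because Ivy is a knave and Jack is a knave.
- Jack (knave) says "Either Jack or Ivy is a knight, but not both" - this is FALSE (a lie) because Jack is a knave and Ivy is a knave.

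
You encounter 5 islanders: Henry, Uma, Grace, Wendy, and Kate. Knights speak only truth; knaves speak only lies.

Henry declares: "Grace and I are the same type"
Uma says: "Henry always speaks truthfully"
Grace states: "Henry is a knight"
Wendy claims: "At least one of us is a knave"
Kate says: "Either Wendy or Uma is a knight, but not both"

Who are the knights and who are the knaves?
Henry is a knight.
Uma is a knight.
Grace is a knight.
Wendy is a knight.
Kate is a knave.

Verification:
- Henry (knight) says "Grace and I are the same type" - this is TRUE because Henry is a knight and Grace is a knight.
- Uma (knight) says "Henry always speaks truthfully" - this is TRUE because Henry is a knight.
- Grace (knight) says "Henry is a knight" - this is TRUE because Henry is a knight.
- Wendy (knight) says "At least one of us is a knave" - this is TRUE because Kate is a knave.
- Kate (knave) says "Either Wendy or Uma is a knight, but not both" - this is FALSE (a lie) because Wendy is a knight and Uma is a knight.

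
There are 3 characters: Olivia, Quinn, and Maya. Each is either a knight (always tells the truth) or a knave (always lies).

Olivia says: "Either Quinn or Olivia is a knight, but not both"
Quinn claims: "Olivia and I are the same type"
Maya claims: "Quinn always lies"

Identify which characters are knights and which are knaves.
Olivia is a knight.
Quinn is a knave.
Maya is a knight.

Verification:
- Olivia (knight) says "Either Quinn or Olivia is a knight, but not both" - this is TRUE because Quinn is a knave and Olivia is a knight.
- Quinn (knave) says "Olivia and I are the same type" - this is FALSE (a lie) because Quinn is a knave and Olivia is a knight.
- Maya (knight) says "Quinn always lies" - this is TRUE because Quinn is a knave.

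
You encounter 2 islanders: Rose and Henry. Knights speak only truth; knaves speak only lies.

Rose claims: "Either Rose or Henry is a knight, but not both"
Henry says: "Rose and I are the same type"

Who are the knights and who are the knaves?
Rose is a knight.
Henry is a knave.

Verification:
- Rose (knight) says "Either Rose or Henry is a knight, but not both" - this is TRUE because Rose is a knight and Henry is a knave.
- Henry (knave) says "Rose and I are the same type" - this is FALSE (a lie) because Henry is a knave and Rose is a knight.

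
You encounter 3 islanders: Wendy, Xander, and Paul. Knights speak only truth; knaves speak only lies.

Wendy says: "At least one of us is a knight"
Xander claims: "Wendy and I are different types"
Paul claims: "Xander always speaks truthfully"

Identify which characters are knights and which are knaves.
Wendy is a knave.
Xander is a knave.
Paul is a knave.

Verification:
- Wendy (knave) says "At least one of us is a knight" - this is FALSE (a lie) because no one is a knight.
- Xander (knave) says "Wendy and I are different types" - this is FALSE (a lie) because Xander is a knave and Wendy is a knave.
- Paul (knave) says "Xander always speaks truthfully" - this is FALSE (a lie) because Xander is a knave.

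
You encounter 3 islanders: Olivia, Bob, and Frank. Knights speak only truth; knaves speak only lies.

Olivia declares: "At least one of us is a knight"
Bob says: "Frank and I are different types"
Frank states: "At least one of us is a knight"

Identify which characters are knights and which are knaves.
Olivia is a knave.
Bob is a knave.
Frank is a knave.

Verification:
- Olivia (knave) says "At least one of us is a knight" - this is FALSE (a lie) because no one is a knight.
- Bob (knave) says "Frank and I are different types" - this is FALSE (a lie) because Bob is a knave and Frank is a knave.
- Frank (knave) says "At least one of us is a knight" - this is FALSE (a lie) because no one is a knight.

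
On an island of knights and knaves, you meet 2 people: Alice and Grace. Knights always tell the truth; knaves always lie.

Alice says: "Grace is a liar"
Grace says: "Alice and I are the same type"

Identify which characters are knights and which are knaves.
Alice is a knight.
Grace is a knave.

Verification:
- Alice (knight) says "Grace is a liar" - this is TRUE because Grace is a knave.
- Grace (knave) says "Alice and I are the same type" - this is FALSE (a lie) because Grace is a knave and Alice is a knight.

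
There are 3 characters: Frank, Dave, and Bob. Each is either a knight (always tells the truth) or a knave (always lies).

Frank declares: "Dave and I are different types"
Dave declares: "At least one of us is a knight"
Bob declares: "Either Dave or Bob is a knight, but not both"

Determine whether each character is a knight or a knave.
Frank is a knave.
Dave is a knave.
Bob is a knave.

Verification:
- Frank (knave) says "Dave and I are different types" - this is FALSE (a lie) because Frank is a knave and Dave is a knave.
- Dave (knave) says "At least one of us is a knight" - this is FALSE (a lie) because no one is a knight.
- Bob (knave) says "Either Dave or Bob is a knight, but not both" - this is FALSE (a lie) because Dave is a knave and Bob is a knave.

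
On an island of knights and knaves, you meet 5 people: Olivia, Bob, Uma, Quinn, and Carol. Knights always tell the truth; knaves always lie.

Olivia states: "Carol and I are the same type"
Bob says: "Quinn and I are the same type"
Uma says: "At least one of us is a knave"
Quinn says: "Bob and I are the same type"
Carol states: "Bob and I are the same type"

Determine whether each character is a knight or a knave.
Olivia is a knave.
Bob is a knight.
Uma is a knight.
Quinn is a knight.
Carol is a knight.

Verification:
- Olivia (knave) says "Carol and I are the same type" - this is FALSE (a lie) because Olivia is a knave and Carol is a knight.
- Bob (knight) says "Quinn and I are the same type" - this is TRUE because Bob is a knight and Quinn is a knight.
- Uma (knight) says "At least one of us is a knave" - this is TRUE because Olivia is a knave.
- Quinn (knight) says "Bob and I are the same type" - this is TRUE because Quinn is a knight and Bob is a knight.
- Carol (knight) says "Bob and I are the same type" - this is TRUE because Carol is a knight and Bob is a knight.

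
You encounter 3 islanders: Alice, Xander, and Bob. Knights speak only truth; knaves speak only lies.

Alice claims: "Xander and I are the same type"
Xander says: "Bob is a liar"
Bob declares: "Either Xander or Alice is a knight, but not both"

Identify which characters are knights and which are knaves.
Alice is a knight.
Xander is a knight.
Bob is a knave.

Verification:
- Alice (knight) says "Xander and I are the same type" - this is TRUE because Alice is a knight and Xander is a knight.
- Xander (knight) says "Bob is a liar" - this is TRUE because Bob is a knave.
- Bob (knave) says "Either Xander or Alice is a knight, but not both" - this is FALSE (a lie) because Xander is a knight and Alice is a knight.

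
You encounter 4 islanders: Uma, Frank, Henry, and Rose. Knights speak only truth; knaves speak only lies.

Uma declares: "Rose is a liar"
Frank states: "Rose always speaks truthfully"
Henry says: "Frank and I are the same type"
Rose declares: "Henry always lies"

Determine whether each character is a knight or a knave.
Uma is a knave.
Frank is a knight.
Henry is a knave.
Rose is a knight.

Verification:
- Uma (knave) says "Rose is a liar" - this is FALSE (a lie) because Rose is a knight.
- Frank (knight) says "Rose always speaks truthfully" - this is TRUE because Rose is a knight.
- Henry (knave) says "Frank and I are the same type" - this is FALSE (a lie) because Henry is a knave and Frank is a knight.
- Rose (knight) says "Henry always lies" - this is TRUE because Henry is a knave.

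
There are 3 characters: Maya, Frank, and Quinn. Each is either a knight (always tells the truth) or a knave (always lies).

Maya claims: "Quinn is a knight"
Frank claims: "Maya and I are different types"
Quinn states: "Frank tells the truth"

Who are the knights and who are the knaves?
Maya is a knave.
Frank is a knave.
Quinn is a knave.

Verification:
- Maya (knave) says "Quinn is a knight" - this is FALSE (a lie) because Quinn is a knave.
- Frank (knave) says "Maya and I are different types" - this is FALSE (a lie) because Frank is a knave and Maya is a knave.
- Quinn (knave) says "Frank tells the truth" - this is FALSE (a lie) because Frank is a knave.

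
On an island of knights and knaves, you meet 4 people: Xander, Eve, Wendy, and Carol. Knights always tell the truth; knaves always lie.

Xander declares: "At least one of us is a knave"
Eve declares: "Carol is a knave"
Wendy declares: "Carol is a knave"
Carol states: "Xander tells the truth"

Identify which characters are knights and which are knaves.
Xander is a knight.
Eve is a knave.
Wendy is a knave.
Carol is a knight.

Verification:
- Xander (knight) says "At least one of us is a knave" - this is TRUE because Eve and Wendy are knaves.
- Eve (knave) says "Carol is a knave" - this is FALSE (a lie) because Carol is a knight.
- Wendy (knave) says "Carol is a knave" - this is FALSE (a lie) because Carol is a knight.
- Carol (knight) says "Xander tells the truth" - this is TRUE because Xander is a knight.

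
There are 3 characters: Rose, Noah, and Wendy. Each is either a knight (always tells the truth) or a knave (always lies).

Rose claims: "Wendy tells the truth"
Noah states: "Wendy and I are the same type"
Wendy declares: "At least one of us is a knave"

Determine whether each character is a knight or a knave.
Rose is a knight.
Noah is a knave.
Wendy is a knight.

Verification:
- Rose (knight) says "Wendy tells the truth" - this is TRUE because Wendy is a knight.
- Noah (knave) says "Wendy and I are the same type" - this is FALSE (a lie) because Noah is a knave and Wendy is a knight.
- Wendy (knight) says "At least one of us is a knave" - this is TRUE because Noah is a knave.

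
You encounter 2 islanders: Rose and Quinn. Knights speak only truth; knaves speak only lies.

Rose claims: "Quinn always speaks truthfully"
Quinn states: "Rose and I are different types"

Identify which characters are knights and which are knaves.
Rose is a knave.
Quinn is a knave.

Verification:
- Rose (knave) says "Quinn always speaks truthfully" - this is FALSE (a lie) because Quinn is a knave.
- Quinn (knave) says "Rose and I are different types" - this is FALSE (a lie) because Quinn is a knave and Rose is a knave.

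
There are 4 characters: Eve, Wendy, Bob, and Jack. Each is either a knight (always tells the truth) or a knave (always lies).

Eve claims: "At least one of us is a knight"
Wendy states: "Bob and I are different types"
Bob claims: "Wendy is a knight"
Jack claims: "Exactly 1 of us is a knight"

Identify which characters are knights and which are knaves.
Eve is a knave.
Wendy is a knave.
Bob is a knave.
Jack is a knave.

Verification:
- Eve (knave) says "At least one of us is a knight" - this is FALSE (a lie) because no one is a knight.
- Wendy (knave) says "Bob and I are different types" - this is FALSE (a lie) because Wendy is a knave and Bob is a knave.
- Bob (knave) says "Wendy is a knight" - this is FALSE (a lie) because Wendy is a knave.
- Jack (knave) says "Exactly 1 of us is a knight" - this is FALSE (a lie) because there are 0 knights.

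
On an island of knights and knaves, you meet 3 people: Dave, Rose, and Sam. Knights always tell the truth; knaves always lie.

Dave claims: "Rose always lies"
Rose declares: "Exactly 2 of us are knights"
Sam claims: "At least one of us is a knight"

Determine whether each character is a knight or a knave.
Dave is a knave.
Rose is a knight.
Sam is a knight.

Verification:
- Dave (knave) says "Rose always lies" - this is FALSE (a lie) because Rose is a knight.
- Rose (knight) says "Exactly 2 of us are knights" - this is TRUE because there are 2 knights.
- Sam (knight) says "At least one of us is a knight" - this is TRUE because Rose and Sam are knights.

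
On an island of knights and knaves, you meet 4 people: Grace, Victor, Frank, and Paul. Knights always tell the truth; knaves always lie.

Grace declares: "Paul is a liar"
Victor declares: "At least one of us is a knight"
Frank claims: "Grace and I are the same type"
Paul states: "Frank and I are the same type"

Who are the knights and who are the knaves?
Grace is a knight.
Victor is a knight.
Frank is a knight.
Paul is a knave.

Verification:
- Grace (knight) says "Paul is a liar" - this is TRUE because Paul is a knave.
- Victor (knight) says "At least one of us is a knight" - this is TRUE because Grace, Victor, and Frank are knights.
- Frank (knight) says "Grace and I are the same type" - this is TRUE because Frank is a knight and Grace is a knight.
- Paul (knave) says "Frank and I are the same type" - this is FALSE (a lie) because Paul is a knave and Frank is a knight.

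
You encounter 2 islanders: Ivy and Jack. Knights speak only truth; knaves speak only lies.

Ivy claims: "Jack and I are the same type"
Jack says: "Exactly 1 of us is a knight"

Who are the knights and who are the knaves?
Ivy is a knave.
Jack is a knight.

Verification:
- Ivy (knave) says "Jack and I are the same type" - this is FALSE (a lie) because Ivy is a knave and Jack is a knight.
- Jack (knight) says "Exactly 1 of us is a knight" - this is TRUE because there are 1 knights.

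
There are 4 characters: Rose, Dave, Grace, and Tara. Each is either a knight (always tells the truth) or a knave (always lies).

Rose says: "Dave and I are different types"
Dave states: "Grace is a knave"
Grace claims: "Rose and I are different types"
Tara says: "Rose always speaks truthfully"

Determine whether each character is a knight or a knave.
Rose is a knave.
Dave is a knave.
Grace is a knight.
Tara is a knave.

Verification:
- Rose (knave) says "Dave and I are different types" - this is FALSE (a lie) because Rose is a knave and Dave is a knave.
- Dave (knave) says "Grace is a knave" - this is FALSE (a lie) because Grace is a knight.
- Grace (knight) says "Rose and I are different types" - this is TRUE because Grace is a knight and Rose is a knave.
- Tara (knave) says "Rose always speaks truthfully" - this is FALSE (a lie) because Rose is a knave.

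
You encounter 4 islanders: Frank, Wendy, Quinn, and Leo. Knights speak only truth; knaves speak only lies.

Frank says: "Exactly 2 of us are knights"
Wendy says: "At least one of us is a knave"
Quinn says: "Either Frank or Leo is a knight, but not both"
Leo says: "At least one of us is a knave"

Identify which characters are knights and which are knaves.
Frank is a knave.
Wendy is a knight.
Quinn is a knight.
Leo is a knight.

Verification:
- Frank (knave) says "Exactly 2 of us are knights" - this is FALSE (a lie) because there are 3 knights.
- Wendy (knight) says "At least one of us is a knave" - this is TRUE because Frank is a knave.
- Quinn (knight) says "Either Frank or Leo is a knight, but not both" - this is TRUE because Frank is a knave and Leo is a knight.
- Leo (knight) says "At least one of us is a knave" - this is TRUE because Frank is a knave.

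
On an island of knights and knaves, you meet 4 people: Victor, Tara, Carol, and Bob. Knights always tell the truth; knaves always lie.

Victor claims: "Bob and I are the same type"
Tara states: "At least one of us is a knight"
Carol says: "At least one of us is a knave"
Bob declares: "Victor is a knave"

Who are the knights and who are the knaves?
Victor is a knave.
Tara is a knight.
Carol is a knight.
Bob is a knight.

Verification:
- Victor (knave) says "Bob and I are the same type" - this is FALSE (a lie) because Victor is a knave and Bob is a knight.
- Tara (knight) says "At least one of us is a knight" - this is TRUE because Tara, Carol, and Bob are knights.
- Carol (knight) says "At least one of us is a knave" - this is TRUE because Victor is a knave.
- Bob (knight) says "Victor is a knave" - this is TRUE because Victor is a knave.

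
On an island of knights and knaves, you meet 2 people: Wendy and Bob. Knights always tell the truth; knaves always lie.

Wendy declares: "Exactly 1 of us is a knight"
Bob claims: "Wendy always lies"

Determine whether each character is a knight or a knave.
Wendy is a knight.
Bob is a knave.

Verification:
- Wendy (knight) says "Exactly 1 of us is a knight" - this is TRUE because there are 1 knights.
- Bob (knave) says "Wendy always lies" - this is FALSE (a lie) because Wendy is a knight.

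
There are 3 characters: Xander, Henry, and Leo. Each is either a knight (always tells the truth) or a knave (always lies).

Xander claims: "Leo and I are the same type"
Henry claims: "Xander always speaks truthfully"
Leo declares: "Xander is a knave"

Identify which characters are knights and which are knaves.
Xander is a knave.
Henry is a knave.
Leo is a knight.

Verification:
- Xander (knave) says "Leo and I are the same type" - this is FALSE (a lie) because Xander is a knave and Leo is a knight.
- Henry (knave) says "Xander always speaks truthfully" - this is FALSE (a lie) because Xander is a knave.
- Leo (knight) says "Xander is a knave" - this is TRUE because Xander is a knave.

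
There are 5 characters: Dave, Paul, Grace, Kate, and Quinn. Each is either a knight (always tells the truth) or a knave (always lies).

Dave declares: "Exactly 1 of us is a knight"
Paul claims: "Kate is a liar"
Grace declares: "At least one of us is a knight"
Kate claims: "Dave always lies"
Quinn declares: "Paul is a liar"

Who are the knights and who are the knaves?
Dave is a knave.
Paul is a knave.
Grace is a knight.
Kate is a knight.
Quinn is a knight.

Verification:
- Dave (knave) says "Exactly 1 of us is a knight" - this is FALSE (a lie) because there are 3 knights.
- Paul (knave) says "Kate is a liar" - this is FALSE (a lie) because Kate is a knight.
- Grace (knight) says "At least one of us is a knight" - this is TRUE because Grace, Kate, and Quinn are knights.
- Kate (knight) says "Dave always lies" - this is TRUE because Dave is a knave.
- Quinn (knight) says "Paul is a liar" - this is TRUE because Paul is a knave.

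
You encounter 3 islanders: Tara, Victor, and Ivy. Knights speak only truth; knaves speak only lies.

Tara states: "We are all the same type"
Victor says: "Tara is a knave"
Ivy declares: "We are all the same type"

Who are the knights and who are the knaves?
Tara is a knave.
Victor is a knight.
Ivy is a knave.

Verification:
- Tara (knave) says "We are all the same type" - this is FALSE (a lie) because Victor is a knight and Tara and Ivy are knaves.
- Victor (knight) says "Tara is a knave" - this is TRUE because Tara is a knave.
- Ivy (knave) says "We are all the same type" - this is FALSE (a lie) because Victor is a knight and Tara and Ivy are knaves.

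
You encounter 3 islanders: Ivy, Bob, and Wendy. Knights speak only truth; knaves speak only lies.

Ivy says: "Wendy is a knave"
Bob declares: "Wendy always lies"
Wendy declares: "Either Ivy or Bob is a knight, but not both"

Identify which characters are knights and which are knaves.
Ivy is a knight.
Bob is a knight.
Wendy is a knave.

Verification:
- Ivy (knight) says "Wendy is a knave" - this is TRUE because Wendy is a knave.
- Bob (knight) says "Wendy always lies" - this is TRUE because Wendy is a knave.
- Wendy (knave) says "Either Ivy or Bob is a knight, but not both" - this is FALSE (a lie) because Ivy is a knight and Bob is a knight.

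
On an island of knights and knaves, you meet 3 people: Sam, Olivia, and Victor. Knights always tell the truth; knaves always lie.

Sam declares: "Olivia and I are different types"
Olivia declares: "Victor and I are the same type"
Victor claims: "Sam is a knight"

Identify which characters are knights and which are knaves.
Sam is a knight.
Olivia is a knave.
Victor is a knight.

Verification:
- Sam (knight) says "Olivia and I are different types" - this is TRUE because Sam is a knight and Olivia is a knave.
- Olivia (knave) says "Victor and I are the same type" - this is FALSE (a lie) because Olivia is a knave and Victor is a knight.
- Victor (knight) says "Sam is a knight" - this is TRUE because Sam is a knight.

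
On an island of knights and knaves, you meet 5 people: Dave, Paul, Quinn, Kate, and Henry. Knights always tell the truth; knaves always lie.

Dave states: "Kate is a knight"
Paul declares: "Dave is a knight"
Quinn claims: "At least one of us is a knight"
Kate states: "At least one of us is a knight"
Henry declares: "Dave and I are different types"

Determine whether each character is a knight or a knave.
Dave is a knave.
Paul is a knave.
Quinn is a knave.
Kate is a knave.
Henry is a knave.

Verification:
- Dave (knave) says "Kate is a knight" - this is FALSE (a lie) because Kate is a knave.
- Paul (knave) says "Dave is a knight" - this is FALSE (a lie) because Dave is a knave.
- Quinn (knave) says "At least one of us is a knight" - this is FALSE (a lie) because no one is a knight.
- Kate (knave) says "At least one of us is a knight" - this is FALSE (a lie) because no one is a knight.
- Henry (knave) says "Dave and I are different types" - this is FALSE (a lie) because Henry is a knave and Dave is a knave.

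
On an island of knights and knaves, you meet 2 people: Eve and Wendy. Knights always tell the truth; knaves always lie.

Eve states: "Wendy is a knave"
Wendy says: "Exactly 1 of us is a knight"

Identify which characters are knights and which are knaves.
Eve is a knave.
Wendy is a knight.

Verification:
- Eve (knave) says "Wendy is a knave" - this is FALSE (a lie) because Wendy is a knight.
- Wendy (knight) says "Exactly 1 of us is a knight" - this is TRUE because there are 1 knights.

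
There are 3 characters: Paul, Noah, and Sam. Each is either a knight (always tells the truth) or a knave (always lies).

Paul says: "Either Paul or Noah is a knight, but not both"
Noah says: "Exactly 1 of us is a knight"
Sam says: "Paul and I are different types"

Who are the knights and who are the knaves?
Paul is a knave.
Noah is a knave.
Sam is a knave.

Verification:
- Paul (knave) says "Either Paul or Noah is a knight, but not both" - this is FALSE (a lie) because Paul is a knave and Noah is a knave.
- Noah (knave) says "Exactly 1 of us is a knight" - this is FALSE (a lie) because there are 0 knights.
- Sam (knave) says "Paul and I are different types" - this is FALSE (a lie) because Sam is a knave and Paul is a knave.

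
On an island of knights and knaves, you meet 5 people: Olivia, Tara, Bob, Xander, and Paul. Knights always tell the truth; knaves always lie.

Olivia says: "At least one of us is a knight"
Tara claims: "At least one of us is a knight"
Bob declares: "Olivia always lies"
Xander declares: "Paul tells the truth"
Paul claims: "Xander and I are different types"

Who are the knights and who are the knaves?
Olivia is a knight.
Tara is a knight.
Bob is a knave.
Xander is a knave.
Paul is a knave.

Verification:
- Olivia (knight) says "At least one of us is a knight" - this is TRUE because Olivia and Tara are knights.
- Tara (knight) says "At least one of us is a knight" - this is TRUE because Olivia and Tara are knights.
- Bob (knave) says "Olivia always lies" - this is FALSE (a lie) because Olivia is a knight.
- Xander (knave) says "Paul tells the truth" - this is FALSE (a lie) because Paul is a knave.
- Paul (knave) says "Xander and I are different types" - this is FALSE (a lie) because Paul is a knave and Xander is a knave.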